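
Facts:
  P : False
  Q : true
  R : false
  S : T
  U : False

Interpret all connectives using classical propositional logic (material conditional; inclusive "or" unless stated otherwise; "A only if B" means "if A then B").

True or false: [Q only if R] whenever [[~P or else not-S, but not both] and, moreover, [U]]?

In symbols: ((¬P ⊕ ¬S) ∧ U) → (Q → R)

¬P = ¬F = T
¬S = ¬T = F
¬P ⊕ ¬S = T ⊕ F = T
(¬P ⊕ ¬S) ∧ U = T ∧ F = F
Q → R = T → F = F
((¬P ⊕ ¬S) ∧ U) → (Q → R) = F → F = T

true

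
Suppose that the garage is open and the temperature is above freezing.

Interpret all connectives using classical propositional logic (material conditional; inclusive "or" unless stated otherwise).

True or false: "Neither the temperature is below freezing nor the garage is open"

false

Let Q = "the temperature is below freezing" (False), P = "the garage is closed" (False).
Parsed as Q nor not P

not P = not False = True
Q nor not P = False nor True = False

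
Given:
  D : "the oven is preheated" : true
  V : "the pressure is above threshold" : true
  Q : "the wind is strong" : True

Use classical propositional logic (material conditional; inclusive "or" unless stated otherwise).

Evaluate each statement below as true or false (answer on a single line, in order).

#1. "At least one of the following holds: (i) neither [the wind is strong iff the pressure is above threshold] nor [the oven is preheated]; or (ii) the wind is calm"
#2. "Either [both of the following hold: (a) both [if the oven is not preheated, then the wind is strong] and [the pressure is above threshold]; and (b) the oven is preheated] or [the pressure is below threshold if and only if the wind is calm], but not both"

#1 F / #2 F

#1: In symbols: ((Q <-> V) nor D) | ~Q

Q <-> V = T <-> T = T
(Q <-> V) nor D = T nor T = F
~Q = ~T = F
((Q <-> V) nor D) | ~Q = F | F = F
Thus #1 is false.

#2: Parsed as (((~D -> Q) & V) & D) xor (~V <-> ~Q)

~D = ~T = F
~D -> Q = F -> T = T
(~D -> Q) & V = T & T = T
((~D -> Q) & V) & D = T & T = T
~V = ~T = F
~Q = ~T = F
~V <-> ~Q = F <-> F = T
(((~D -> Q) & V) & D) xor (~V <-> ~Q) = T xor T = F
Hence #2 is false.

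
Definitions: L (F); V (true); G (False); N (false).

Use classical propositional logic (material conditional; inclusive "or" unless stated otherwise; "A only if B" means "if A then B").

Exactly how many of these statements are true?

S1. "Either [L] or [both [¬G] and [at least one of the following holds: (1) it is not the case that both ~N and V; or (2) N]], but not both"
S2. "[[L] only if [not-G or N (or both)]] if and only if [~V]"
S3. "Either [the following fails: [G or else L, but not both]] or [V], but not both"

0

S1: Parsed as L xor (~G & ((~N nand V) | N))

~G = ~F = T
~N = ~F = T
~N nand V = T nand T = F
(~N nand V) | N = F | F = F
~G & ((~N nand V) | N) = T & F = F
L xor (~G & ((~N nand V) | N)) = F xor F = F
Thus S1 is false.

S2: Parsed as (L -> (~G | N)) <-> ~V

~G = ~F = T
~G | N = T | F = T
L -> (~G | N) = F -> T = T
~V = ~T = F
(L -> (~G | N)) <-> ~V = T <-> F = F
So S2 is false.

S3: In symbols: ~(G xor L) xor V

G xor L = F xor F = F
~(G xor L) = ~F = T
~(G xor L) xor V = T xor T = F
Thus S3 is false.

Count: 0.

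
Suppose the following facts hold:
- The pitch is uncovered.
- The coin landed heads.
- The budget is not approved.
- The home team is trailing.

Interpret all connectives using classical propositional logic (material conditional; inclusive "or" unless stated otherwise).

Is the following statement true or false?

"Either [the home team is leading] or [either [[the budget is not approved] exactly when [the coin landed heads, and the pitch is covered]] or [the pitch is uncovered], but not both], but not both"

Let S = "the home team is leading" (F), R = "the budget is approved" (F), Q = "the coin landed heads" (T), P = "the pitch is covered" (F).
In symbols: S xor ((~R <-> (Q & P)) xor ~P)

~R = ~F = T
Q & P = T & F = F
~R <-> (Q & P) = T <-> F = F
~P = ~F = T
(~R <-> (Q & P)) xor ~P = F xor T = T
S xor ((~R <-> (Q & P)) xor ~P) = F xor T = T

true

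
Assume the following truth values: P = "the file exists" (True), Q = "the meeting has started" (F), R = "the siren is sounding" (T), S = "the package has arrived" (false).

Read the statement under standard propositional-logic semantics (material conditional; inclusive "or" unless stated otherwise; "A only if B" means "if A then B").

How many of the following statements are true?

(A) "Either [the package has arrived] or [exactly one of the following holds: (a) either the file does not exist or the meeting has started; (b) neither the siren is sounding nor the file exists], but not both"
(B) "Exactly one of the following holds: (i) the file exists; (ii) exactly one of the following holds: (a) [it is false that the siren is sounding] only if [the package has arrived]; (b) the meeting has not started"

(A): Formalization: S xor ((~P | Q) xor (R nor P))

~P = ~T = F
~P | Q = F | F = F
R nor P = T nor T = F
(~P | Q) xor (R nor P) = F xor F = F
S xor ((~P | Q) xor (R nor P)) = F xor F = F
Thus (A) is false.

(B): Parsed as P xor ((~R -> S) xor ~Q)

~R = ~T = F
~R -> S = F -> F = T
~Q = ~F = T
(~R -> S) xor ~Q = T xor T = F
P xor ((~R -> S) xor ~Q) = T xor F = T
Hence (B) is true.

Count: 1.

1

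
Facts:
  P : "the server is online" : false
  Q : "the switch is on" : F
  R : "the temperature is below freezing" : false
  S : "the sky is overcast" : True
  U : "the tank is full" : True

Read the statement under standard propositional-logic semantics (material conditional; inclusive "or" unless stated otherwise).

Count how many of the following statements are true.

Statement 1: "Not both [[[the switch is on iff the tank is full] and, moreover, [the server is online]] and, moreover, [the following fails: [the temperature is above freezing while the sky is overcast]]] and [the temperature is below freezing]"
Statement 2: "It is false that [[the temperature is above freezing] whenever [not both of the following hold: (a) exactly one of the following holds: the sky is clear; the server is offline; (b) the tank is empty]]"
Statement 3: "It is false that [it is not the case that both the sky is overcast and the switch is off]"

2

Statement 1: This is (((Q iff U) and P) and not (not R and S)) nand R.

Q iff U = False iff True = False
(Q iff U) and P = False and False = False
not R = not False = True
not R and S = True and True = True
not (not R and S) = not True = False
((Q iff U) and P) and not (not R and S) = False and False = False
(((Q iff U) and P) and not (not R and S)) nand R = False nand False = True
Hence Statement 1 is true.

Statement 2: Parsed as not (((not S xor not P) nand not U) -> not R)

not S = not True = False
not P = not False = True
not S xor not P = False xor True = True
not U = not True = False
(not S xor not P) nand not U = True nand False = True
not R = not False = True
((not S xor not P) nand not U) -> not R = True -> True = True
not (((not S xor not P) nand not U) -> not R) = not True = False
Thus Statement 2 is false.

Statement 3: This is not (S nand not Q).

not Q = not False = True
S nand not Q = True nand True = False
not (S nand not Q) = not False = True
Hence Statement 3 is true.

Count: 2.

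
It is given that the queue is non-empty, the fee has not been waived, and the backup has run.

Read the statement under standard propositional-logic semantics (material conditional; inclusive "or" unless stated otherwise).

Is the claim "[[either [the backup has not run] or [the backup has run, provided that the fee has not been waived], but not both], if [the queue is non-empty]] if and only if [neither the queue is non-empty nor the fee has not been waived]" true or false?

The statement is false.

Let N = "the queue is empty" (F), W = "the backup has run" (T), S = "the fee has been waived" (F).
This is (¬N → (¬W ⊕ (¬S → W))) ↔ (¬N ↓ ¬S).

¬N = ¬F = T
¬W = ¬T = F
¬S = ¬F = T
¬S → W = T → T = T
¬W ⊕ (¬S → W) = F ⊕ T = T
¬N → (¬W ⊕ (¬S → W)) = T → T = T
¬N = ¬F = T
¬S = ¬F = T
¬N ↓ ¬S = T ↓ T = F
(¬N → (¬W ⊕ (¬S → W))) ↔ (¬N ↓ ¬S) = T ↔ F = F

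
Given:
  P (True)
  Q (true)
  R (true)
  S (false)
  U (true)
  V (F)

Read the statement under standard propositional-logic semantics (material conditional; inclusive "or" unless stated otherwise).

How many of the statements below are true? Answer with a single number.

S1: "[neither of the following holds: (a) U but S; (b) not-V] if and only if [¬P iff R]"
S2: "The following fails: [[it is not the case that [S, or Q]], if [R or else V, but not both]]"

2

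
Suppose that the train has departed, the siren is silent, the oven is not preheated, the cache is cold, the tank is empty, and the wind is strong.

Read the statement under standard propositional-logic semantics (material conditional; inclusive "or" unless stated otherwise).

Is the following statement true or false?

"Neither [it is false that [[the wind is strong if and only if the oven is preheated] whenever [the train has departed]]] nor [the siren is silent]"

false

Let P = "the train has departed" (T), V = "the wind is strong" (T), R = "the oven is preheated" (F), Q = "the siren is sounding" (F).
Formalization: ~(P -> (V <-> R)) nor ~Q

V <-> R = T <-> F = F
P -> (V <-> R) = T -> F = F
~(P -> (V <-> R)) = ~F = T
~Q = ~F = T
~(P -> (V <-> R)) nor ~Q = T nor T = F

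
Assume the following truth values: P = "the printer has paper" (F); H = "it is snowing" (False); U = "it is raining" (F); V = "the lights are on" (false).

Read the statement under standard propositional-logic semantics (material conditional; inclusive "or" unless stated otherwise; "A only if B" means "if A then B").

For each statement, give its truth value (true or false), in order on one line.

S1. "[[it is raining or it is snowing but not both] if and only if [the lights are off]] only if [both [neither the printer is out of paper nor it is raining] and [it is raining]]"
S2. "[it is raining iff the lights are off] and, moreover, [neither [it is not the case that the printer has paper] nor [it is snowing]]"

S1 True, S2 False

S1: This is ((U ⊕ H) ↔ ¬V) → ((¬P ↓ U) ∧ U).

U ⊕ H = F ⊕ F = F
¬V = ¬F = T
(U ⊕ H) ↔ ¬V = F ↔ T = F
¬P = ¬F = T
¬P ↓ U = T ↓ F = F
(¬P ↓ U) ∧ U = F ∧ F = F
((U ⊕ H) ↔ ¬V) → ((¬P ↓ U) ∧ U) = F → F = T
Hence S1 is true.

S2: This is (U ↔ ¬V) ∧ (¬P ↓ H).

¬V = ¬F = T
U ↔ ¬V = F ↔ T = F
¬P = ¬F = T
¬P ↓ H = T ↓ F = F
(U ↔ ¬V) ∧ (¬P ↓ H) = F ∧ F = F
Thus S2 is false.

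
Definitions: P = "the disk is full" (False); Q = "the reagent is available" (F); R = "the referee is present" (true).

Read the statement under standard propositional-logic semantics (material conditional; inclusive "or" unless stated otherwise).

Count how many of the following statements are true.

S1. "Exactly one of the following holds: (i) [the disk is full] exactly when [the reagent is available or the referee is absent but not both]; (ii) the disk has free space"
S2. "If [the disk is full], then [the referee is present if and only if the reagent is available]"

1

S1: In symbols: (P iff (Q xor not R)) xor not P

not R = not True = False
Q xor not R = False xor False = False
P iff (Q xor not R) = False iff False = True
not P = not False = True
(P iff (Q xor not R)) xor not P = True xor True = False
So S1 is false.

S2: This is P -> (R iff Q).

R iff Q = True iff False = False
P -> (R iff Q) = False -> False = True
Hence S2 is true.

True statements: 1 (S2).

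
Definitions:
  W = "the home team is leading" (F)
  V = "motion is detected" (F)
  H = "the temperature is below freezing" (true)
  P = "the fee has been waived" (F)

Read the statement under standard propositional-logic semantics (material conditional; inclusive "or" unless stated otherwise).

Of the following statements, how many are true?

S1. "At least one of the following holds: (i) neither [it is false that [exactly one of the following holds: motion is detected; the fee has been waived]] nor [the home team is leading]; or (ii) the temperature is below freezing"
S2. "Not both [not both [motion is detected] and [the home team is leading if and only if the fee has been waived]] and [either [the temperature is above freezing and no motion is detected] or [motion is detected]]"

2

S1: Formalization: (¬(V ⊕ P) ↓ W) ∨ H

V ⊕ P = F ⊕ F = F
¬(V ⊕ P) = ¬F = T
¬(V ⊕ P) ↓ W = T ↓ F = F
(¬(V ⊕ P) ↓ W) ∨ H = F ∨ T = T
Hence S1 is true.

S2: Formalization: (V ↑ (W ↔ P)) ↑ ((¬H ∧ ¬V) ∨ V)

W ↔ P = F ↔ F = T
V ↑ (W ↔ P) = F ↑ T = T
¬H = ¬T = F
¬V = ¬F = T
¬H ∧ ¬V = F ∧ T = F
(¬H ∧ ¬V) ∨ V = F ∨ F = F
(V ↑ (W ↔ P)) ↑ ((¬H ∧ ¬V) ∨ V) = T ↑ F = T
Thus S2 is true.

Count: 2.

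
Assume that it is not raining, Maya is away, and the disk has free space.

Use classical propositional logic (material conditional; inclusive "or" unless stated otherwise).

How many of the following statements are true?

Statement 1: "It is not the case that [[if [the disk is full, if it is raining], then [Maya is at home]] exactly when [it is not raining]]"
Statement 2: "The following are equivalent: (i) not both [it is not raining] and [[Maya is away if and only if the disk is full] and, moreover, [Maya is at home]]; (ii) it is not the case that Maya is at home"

2

Let P = "it is raining" (F), S = "the disk is full" (F), G = "Maya is at home" (F).

Statement 1: This is ~(((P -> S) -> G) <-> ~P).

P -> S = F -> F = T
(P -> S) -> G = T -> F = F
~P = ~F = T
((P -> S) -> G) <-> ~P = F <-> T = F
~(((P -> S) -> G) <-> ~P) = ~F = T
Thus Statement 1 is true.

Statement 2: This is (~P nand ((~G <-> S) & G)) <-> ~G.

~P = ~F = T
~G = ~F = T
~G <-> S = T <-> F = F
(~G <-> S) & G = F & F = F
~P nand ((~G <-> S) & G) = T nand F = T
~G = ~F = T
(~P nand ((~G <-> S) & G)) <-> ~G = T <-> T = T
Hence Statement 2 is true.

Count: 2.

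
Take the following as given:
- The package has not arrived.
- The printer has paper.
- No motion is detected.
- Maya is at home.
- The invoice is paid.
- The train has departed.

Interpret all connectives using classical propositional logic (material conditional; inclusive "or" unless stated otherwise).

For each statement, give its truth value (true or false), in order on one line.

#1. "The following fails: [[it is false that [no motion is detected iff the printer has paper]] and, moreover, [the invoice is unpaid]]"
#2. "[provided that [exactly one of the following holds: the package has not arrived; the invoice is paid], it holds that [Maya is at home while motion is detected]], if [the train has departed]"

#1 True / #2 True

Let R = "motion is detected" (F), Q = "the printer has paper" (T), U = "the invoice is paid" (T), V = "the train has departed" (T), P = "the package has arrived" (F), S = "Maya is at home" (T).

#1: Formalization: ¬(¬(¬R ↔ Q) ∧ ¬U)

¬R = ¬F = T
¬R ↔ Q = T ↔ T = T
¬(¬R ↔ Q) = ¬T = F
¬U = ¬T = F
¬(¬R ↔ Q) ∧ ¬U = F ∧ F = F
¬(¬(¬R ↔ Q) ∧ ¬U) = ¬F = T
Hence #1 is true.

#2: Formalization: V → ((¬P ⊕ U) → (S ∧ R))

¬P = ¬F = T
¬P ⊕ U = T ⊕ T = F
S ∧ R = T ∧ F = F
(¬P ⊕ U) → (S ∧ R) = F → F = T
V → ((¬P ⊕ U) → (S ∧ R)) = T → T = T
Thus #2 is true.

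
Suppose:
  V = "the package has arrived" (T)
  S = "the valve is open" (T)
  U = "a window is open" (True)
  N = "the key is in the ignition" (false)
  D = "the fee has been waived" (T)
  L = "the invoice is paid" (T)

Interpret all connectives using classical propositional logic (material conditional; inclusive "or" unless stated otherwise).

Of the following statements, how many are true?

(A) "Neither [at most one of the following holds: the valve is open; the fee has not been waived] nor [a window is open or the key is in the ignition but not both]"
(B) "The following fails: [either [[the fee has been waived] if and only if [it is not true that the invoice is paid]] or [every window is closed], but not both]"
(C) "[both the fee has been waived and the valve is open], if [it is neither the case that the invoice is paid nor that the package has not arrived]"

2

(A): In symbols: (S nand ~D) nor (U xor N)

~D = ~T = F
S nand ~D = T nand F = T
U xor N = T xor F = T
(S nand ~D) nor (U xor N) = T nor T = F
Thus (A) is false.

(B): This is ~((D <-> ~L) xor ~U).

~L = ~T = F
D <-> ~L = T <-> F = F
~U = ~T = F
(D <-> ~L) xor ~U = F xor F = F
~((D <-> ~L) xor ~U) = ~F = T
So (B) is true.

(C): Formalization: (L nor ~V) -> (D & S)

~V = ~T = F
L nor ~V = T nor F = F
D & S = T & T = T
(L nor ~V) -> (D & S) = F -> T = T
Hence (C) is true.

Count: 2.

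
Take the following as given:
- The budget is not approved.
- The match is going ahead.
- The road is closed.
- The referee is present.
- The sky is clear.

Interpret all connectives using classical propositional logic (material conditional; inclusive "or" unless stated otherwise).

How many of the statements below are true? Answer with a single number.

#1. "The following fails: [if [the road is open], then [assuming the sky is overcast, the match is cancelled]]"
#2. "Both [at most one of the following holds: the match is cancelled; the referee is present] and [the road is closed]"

1

Let D = "the road is closed" (T), U = "the sky is overcast" (F), Q = "the match is cancelled" (F), R = "the referee is present" (T).

#1: This is ~(~D -> (U -> Q)).

~D = ~T = F
U -> Q = F -> F = T
~D -> (U -> Q) = F -> T = T
~(~D -> (U -> Q)) = ~T = F
Hence #1 is false.

#2: Parsed as (Q nand R) & D

Q nand R = F nand T = T
(Q nand R) & D = T & T = T
So #2 is true.

True statements: 1.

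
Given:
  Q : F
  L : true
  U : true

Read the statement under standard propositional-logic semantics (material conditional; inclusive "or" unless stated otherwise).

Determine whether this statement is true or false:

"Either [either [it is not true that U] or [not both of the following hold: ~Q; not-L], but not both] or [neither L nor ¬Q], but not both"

true

Values: U=T, Q=F, L=T.
This is (¬U ⊕ (¬Q ↑ ¬L)) ⊕ (L ↓ ¬Q).

¬U = ¬T = F
¬Q = ¬F = T
¬L = ¬T = F
¬Q ↑ ¬L = T ↑ F = T
¬U ⊕ (¬Q ↑ ¬L) = F ⊕ T = T
¬Q = ¬F = T
L ↓ ¬Q = T ↓ T = F
(¬U ⊕ (¬Q ↑ ¬L)) ⊕ (L ↓ ¬Q) = T ⊕ F = T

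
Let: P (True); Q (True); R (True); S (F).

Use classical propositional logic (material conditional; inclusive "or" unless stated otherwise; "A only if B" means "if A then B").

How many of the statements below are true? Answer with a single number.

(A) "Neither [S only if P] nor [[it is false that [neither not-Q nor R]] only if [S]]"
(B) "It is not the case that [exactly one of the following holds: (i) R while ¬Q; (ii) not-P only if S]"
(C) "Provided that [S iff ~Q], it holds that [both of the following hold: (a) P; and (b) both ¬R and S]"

(A): Formalization: (S → P) ↓ (¬(¬Q ↓ R) → S)

S → P = F → T = T
¬Q = ¬T = F
¬Q ↓ R = F ↓ T = F
¬(¬Q ↓ R) = ¬F = T
¬(¬Q ↓ R) → S = T → F = F
(S → P) ↓ (¬(¬Q ↓ R) → S) = T ↓ F = F
Hence (A) is false.

(B): In symbols: ¬((R ∧ ¬Q) ⊕ (¬P → S))

¬Q = ¬T = F
R ∧ ¬Q = T ∧ F = F
¬P = ¬T = F
¬P → S = F → F = T
(R ∧ ¬Q) ⊕ (¬P → S) = F ⊕ T = T
¬((R ∧ ¬Q) ⊕ (¬P → S)) = ¬T = F
So (B) is false.

(C): Formalization: (S ↔ ¬Q) → (P ∧ (¬R ∧ S))

¬Q = ¬T = F
S ↔ ¬Q = F ↔ F = T
¬R = ¬T = F
¬R ∧ S = F ∧ F = F
P ∧ (¬R ∧ S) = T ∧ F = F
(S ↔ ¬Q) → (P ∧ (¬R ∧ S)) = T → F = F
So (C) is false.

0 of the 3 statements are true (none).

0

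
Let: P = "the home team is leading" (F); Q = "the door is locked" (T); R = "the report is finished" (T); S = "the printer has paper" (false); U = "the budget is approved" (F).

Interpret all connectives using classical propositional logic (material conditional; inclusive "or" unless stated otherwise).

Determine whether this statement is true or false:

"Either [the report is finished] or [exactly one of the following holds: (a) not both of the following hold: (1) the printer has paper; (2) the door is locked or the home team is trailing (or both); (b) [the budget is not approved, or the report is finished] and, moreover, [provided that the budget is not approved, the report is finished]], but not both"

True.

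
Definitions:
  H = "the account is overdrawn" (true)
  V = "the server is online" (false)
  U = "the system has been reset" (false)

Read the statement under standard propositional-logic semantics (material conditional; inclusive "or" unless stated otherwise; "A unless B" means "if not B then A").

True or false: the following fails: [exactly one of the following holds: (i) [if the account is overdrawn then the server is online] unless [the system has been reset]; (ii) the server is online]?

Formalization: ¬(((H → V) ∨ U) ⊕ V)

H → V = T → F = F
(H → V) ∨ U = F ∨ F = F
((H → V) ∨ U) ⊕ V = F ⊕ F = F
¬(((H → V) ∨ U) ⊕ V) = ¬F = T

The statement is true.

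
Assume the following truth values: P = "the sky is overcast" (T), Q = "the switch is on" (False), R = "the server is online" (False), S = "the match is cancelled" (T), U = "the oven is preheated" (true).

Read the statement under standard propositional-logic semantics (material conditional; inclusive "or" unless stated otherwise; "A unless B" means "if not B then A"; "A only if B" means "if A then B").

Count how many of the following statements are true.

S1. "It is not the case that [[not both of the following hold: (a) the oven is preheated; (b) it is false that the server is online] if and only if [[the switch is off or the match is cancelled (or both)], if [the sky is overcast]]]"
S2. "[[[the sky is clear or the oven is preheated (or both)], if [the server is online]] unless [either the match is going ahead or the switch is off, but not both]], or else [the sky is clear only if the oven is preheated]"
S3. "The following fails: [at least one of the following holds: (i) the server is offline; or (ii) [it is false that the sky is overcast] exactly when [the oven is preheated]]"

S1: This is ~((U nand ~R) <-> (P -> (~Q | S))).

~R = ~F = T
U nand ~R = T nand T = F
~Q = ~F = T
~Q | S = T | T = T
P -> (~Q | S) = T -> T = T
(U nand ~R) <-> (P -> (~Q | S)) = F <-> T = F
~((U nand ~R) <-> (P -> (~Q | S))) = ~F = T
Thus S1 is true.

S2: Parsed as ((R -> (~P | U)) | (~S xor ~Q)) | (~P -> U)

~P = ~T = F
~P | U = F | T = T
R -> (~P | U) = F -> T = T
~S = ~T = F
~Q = ~F = T
~S xor ~Q = F xor T = T
(R -> (~P | U)) | (~S xor ~Q) = T | T = T
~P = ~T = F
~P -> U = F -> T = T
((R -> (~P | U)) | (~S xor ~Q)) | (~P -> U) = T | T = T
So S2 is true.

S3: Parsed as ~(~R | (~P <-> U))

~R = ~F = T
~P = ~T = F
~P <-> U = F <-> T = F
~R | (~P <-> U) = T | F = T
~(~R | (~P <-> U)) = ~T = F
Hence S3 is false.

Count: 2.

2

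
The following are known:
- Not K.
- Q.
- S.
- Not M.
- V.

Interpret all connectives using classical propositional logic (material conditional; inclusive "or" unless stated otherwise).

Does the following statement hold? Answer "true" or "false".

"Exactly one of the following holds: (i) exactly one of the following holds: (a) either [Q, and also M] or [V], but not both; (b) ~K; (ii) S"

The statement is true.

In symbols: (((Q & M) xor V) xor ~K) xor S

Q & M = T & F = F
(Q & M) xor V = F xor T = T
~K = ~F = T
((Q & M) xor V) xor ~K = T xor T = F
(((Q & M) xor V) xor ~K) xor S = F xor T = T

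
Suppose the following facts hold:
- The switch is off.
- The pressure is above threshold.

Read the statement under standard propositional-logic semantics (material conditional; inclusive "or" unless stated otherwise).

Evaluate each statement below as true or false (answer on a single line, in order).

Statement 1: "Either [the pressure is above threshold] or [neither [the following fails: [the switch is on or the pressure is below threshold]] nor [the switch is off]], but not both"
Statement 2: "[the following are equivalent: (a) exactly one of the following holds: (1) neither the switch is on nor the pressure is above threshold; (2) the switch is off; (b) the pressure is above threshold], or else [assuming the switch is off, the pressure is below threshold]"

Let Q = "the pressure is above threshold" (T), N = "the switch is on" (F).

Statement 1: Parsed as Q ⊕ (¬(N ∨ ¬Q) ↓ ¬N)

¬Q = ¬T = F
N ∨ ¬Q = F ∨ F = F
¬(N ∨ ¬Q) = ¬F = T
¬N = ¬F = T
¬(N ∨ ¬Q) ↓ ¬N = T ↓ T = F
Q ⊕ (¬(N ∨ ¬Q) ↓ ¬N) = T ⊕ F = T
Thus Statement 1 is true.

Statement 2: This is (((N ↓ Q) ⊕ ¬N) ↔ Q) ∨ (¬N → ¬Q).

N ↓ Q = F ↓ T = F
¬N = ¬F = T
(N ↓ Q) ⊕ ¬N = F ⊕ T = T
((N ↓ Q) ⊕ ¬N) ↔ Q = T ↔ T = T
¬N = ¬F = T
¬Q = ¬T = F
¬N → ¬Q = T → F = F
(((N ↓ Q) ⊕ ¬N) ↔ Q) ∨ (¬N → ¬Q) = T ∨ F = T
So Statement 2 is true.

Statement 1 true; Statement 2 true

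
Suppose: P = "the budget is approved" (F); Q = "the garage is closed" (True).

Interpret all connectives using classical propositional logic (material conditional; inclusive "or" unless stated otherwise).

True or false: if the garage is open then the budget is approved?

This is ¬Q → P.

¬Q = ¬T = F
¬Q → P = F → F = T

True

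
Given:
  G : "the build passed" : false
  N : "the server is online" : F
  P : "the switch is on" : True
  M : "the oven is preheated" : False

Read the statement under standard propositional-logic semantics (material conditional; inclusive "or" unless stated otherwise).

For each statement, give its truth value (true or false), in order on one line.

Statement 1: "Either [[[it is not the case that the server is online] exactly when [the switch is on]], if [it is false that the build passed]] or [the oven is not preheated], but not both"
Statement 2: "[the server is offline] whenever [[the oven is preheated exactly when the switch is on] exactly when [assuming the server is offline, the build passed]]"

Statement 1 F, Statement 2 T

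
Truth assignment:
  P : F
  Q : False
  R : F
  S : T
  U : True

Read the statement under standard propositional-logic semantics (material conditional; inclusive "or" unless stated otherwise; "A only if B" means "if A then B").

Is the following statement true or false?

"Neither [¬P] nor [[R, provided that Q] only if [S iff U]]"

This is ~P nor ((Q -> R) -> (S <-> U)).

~P = ~F = T
Q -> R = F -> F = T
S <-> U = T <-> T = T
(Q -> R) -> (S <-> U) = T -> T = T
~P nor ((Q -> R) -> (S <-> U)) = T nor T = F

false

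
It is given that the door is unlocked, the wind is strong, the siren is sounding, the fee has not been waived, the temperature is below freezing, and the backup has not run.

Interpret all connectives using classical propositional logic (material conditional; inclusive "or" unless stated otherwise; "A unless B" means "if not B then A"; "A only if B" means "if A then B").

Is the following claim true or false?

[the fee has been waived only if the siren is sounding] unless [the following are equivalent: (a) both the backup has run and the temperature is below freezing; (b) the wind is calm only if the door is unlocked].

True

Let L = "the fee has been waived" (False), M = "the siren is sounding" (True), V = "the backup has run" (False), W = "the temperature is below freezing" (True), G = "the wind is strong" (True), R = "the door is locked" (False).
Parsed as (L -> M) or ((V and W) iff (not G -> not R))

L -> M = False -> True = True
V and W = False and True = False
not G = not True = False
not R = not False = True
not G -> not R = False -> True = True
(V and W) iff (not G -> not R) = False iff True = False
(L -> M) or ((V and W) iff (not G -> not R)) = True or False = True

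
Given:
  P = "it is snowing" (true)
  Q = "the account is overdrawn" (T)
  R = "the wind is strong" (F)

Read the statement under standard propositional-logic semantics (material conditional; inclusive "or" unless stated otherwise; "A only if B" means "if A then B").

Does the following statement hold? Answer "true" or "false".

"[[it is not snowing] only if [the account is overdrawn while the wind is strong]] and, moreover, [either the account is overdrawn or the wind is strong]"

In symbols: (¬P → (Q ∧ R)) ∧ (Q ∨ R)

¬P = ¬T = F
Q ∧ R = T ∧ F = F
¬P → (Q ∧ R) = F → F = T
Q ∨ R = T ∨ F = T
(¬P → (Q ∧ R)) ∧ (Q ∨ R) = T ∧ T = T

The statement is true.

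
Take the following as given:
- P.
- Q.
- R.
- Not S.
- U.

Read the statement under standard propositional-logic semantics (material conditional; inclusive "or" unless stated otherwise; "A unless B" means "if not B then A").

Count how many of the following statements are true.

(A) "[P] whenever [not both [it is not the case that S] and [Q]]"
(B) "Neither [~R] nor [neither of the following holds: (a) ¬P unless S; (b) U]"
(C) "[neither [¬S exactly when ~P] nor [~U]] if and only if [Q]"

3

(A): This is (not S nand Q) -> P.

not S = not False = True
not S nand Q = True nand True = False
(not S nand Q) -> P = False -> True = True
So (A) is true.

(B): This is not R nor ((not P or S) nor U).

not R = not True = False
not P = not True = False
not P or S = False or False = False
(not P or S) nor U = False nor True = False
not R nor ((not P or S) nor U) = False nor False = True
Thus (B) is true.

(C): This is ((not S iff not P) nor not U) iff Q.

not S = not False = True
not P = not True = False
not S iff not P = True iff False = False
not U = not True = False
(not S iff not P) nor not U = False nor False = True
((not S iff not P) nor not U) iff Q = True iff True = True
Hence (C) is true.

3 of the 3 statements are true ((A), (B), (C)).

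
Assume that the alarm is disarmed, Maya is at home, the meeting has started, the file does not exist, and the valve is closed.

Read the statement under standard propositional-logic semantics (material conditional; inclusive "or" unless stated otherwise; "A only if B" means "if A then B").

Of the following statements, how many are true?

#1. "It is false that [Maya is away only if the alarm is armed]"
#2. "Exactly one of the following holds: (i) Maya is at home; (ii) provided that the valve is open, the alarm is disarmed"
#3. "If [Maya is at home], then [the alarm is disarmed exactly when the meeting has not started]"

0

Let Q = "Maya is at home" (T), P = "the alarm is armed" (F), U = "the valve is open" (F), R = "the meeting has started" (T).

#1: Formalization: ~(~Q -> P)

~Q = ~T = F
~Q -> P = F -> F = T
~(~Q -> P) = ~T = F
So #1 is false.

#2: In symbols: Q xor (U -> ~P)

~P = ~F = T
U -> ~P = F -> T = T
Q xor (U -> ~P) = T xor T = F
So #2 is false.

#3: In symbols: Q -> (~P <-> ~R)

~P = ~F = T
~R = ~T = F
~P <-> ~R = T <-> F = F
Q -> (~P <-> ~R) = T -> F = F
So #3 is false.

0 of the 3 statements are true (none).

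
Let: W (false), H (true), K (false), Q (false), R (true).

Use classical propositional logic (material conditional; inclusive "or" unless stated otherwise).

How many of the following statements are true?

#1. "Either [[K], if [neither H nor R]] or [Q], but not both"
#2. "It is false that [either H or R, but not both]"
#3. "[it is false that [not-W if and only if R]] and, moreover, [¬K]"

#1: This is ((H ↓ R) → K) ⊕ Q.

H ↓ R = T ↓ T = F
(H ↓ R) → K = F → F = T
((H ↓ R) → K) ⊕ Q = T ⊕ F = T
Thus #1 is true.

#2: In symbols: ¬(H ⊕ R)

H ⊕ R = T ⊕ T = F
¬(H ⊕ R) = ¬F = T
Thus #2 is true.

#3: Formalization: ¬(¬W ↔ R) ∧ ¬K

¬W = ¬F = T
¬W ↔ R = T ↔ T = T
¬(¬W ↔ R) = ¬T = F
¬K = ¬F = T
¬(¬W ↔ R) ∧ ¬K = F ∧ T = F
Thus #3 is false.

True statements: 2 (#1, #2).

2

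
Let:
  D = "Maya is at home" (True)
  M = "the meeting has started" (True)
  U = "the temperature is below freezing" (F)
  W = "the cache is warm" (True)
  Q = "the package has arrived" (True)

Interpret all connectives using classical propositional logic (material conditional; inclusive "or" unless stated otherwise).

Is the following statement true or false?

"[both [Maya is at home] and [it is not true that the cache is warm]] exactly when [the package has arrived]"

The statement is false.

Values: D=T, W=T, Q=T.
This is (D ∧ ¬W) ↔ Q.

¬W = ¬T = F
D ∧ ¬W = T ∧ F = F
(D ∧ ¬W) ↔ Q = F ↔ T = F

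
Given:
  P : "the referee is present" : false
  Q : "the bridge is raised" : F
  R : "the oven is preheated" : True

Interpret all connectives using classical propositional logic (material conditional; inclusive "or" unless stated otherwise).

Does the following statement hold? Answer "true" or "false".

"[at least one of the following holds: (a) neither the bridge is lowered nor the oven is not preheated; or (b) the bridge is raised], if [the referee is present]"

true

This is P → ((¬Q ↓ ¬R) ∨ Q).

¬Q = ¬F = T
¬R = ¬T = F
¬Q ↓ ¬R = T ↓ F = F
(¬Q ↓ ¬R) ∨ Q = F ∨ F = F
P → ((¬Q ↓ ¬R) ∨ Q) = F → F = T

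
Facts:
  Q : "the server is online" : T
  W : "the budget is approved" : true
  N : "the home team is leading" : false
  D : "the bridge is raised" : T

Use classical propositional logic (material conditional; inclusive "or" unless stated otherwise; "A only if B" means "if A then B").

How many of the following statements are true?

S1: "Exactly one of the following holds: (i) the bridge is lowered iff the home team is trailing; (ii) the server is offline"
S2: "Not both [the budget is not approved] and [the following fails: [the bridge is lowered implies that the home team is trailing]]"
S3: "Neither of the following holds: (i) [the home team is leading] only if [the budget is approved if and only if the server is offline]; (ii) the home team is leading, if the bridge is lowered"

1

S1: In symbols: (not D iff not N) xor not Q

not D = not True = False
not N = not False = True
not D iff not N = False iff True = False
not Q = not True = False
(not D iff not N) xor not Q = False xor False = False
So S1 is false.

S2: In symbols: not W nand not (not D -> not N)

not W = not True = False
not D = not True = False
not N = not False = True
not D -> not N = False -> True = True
not (not D -> not N) = not True = False
not W nand not (not D -> not N) = False nand False = True
Thus S2 is true.

S3: This is (N -> (W iff not Q)) nor (not D -> N).

not Q = not True = False
W iff not Q = True iff False = False
N -> (W iff not Q) = False -> False = True
not D = not True = False
not D -> N = False -> False = True
(N -> (W iff not Q)) nor (not D -> N) = True nor True = False
Hence S3 is false.

1 of the 3 statements is true (S2).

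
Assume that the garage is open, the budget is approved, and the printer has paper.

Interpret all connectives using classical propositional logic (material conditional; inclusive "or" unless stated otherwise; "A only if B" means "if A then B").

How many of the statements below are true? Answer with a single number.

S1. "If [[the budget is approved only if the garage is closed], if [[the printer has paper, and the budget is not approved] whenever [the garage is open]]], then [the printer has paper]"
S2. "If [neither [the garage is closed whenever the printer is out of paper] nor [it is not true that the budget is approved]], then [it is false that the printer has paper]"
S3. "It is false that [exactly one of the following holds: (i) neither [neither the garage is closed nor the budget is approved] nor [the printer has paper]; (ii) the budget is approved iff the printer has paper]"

Let P = "the garage is closed" (F), R = "the printer has paper" (T), Q = "the budget is approved" (T).

S1: This is ((~P -> (R & ~Q)) -> (Q -> P)) -> R.

~P = ~F = T
~Q = ~T = F
R & ~Q = T & F = F
~P -> (R & ~Q) = T -> F = F
Q -> P = T -> F = F
(~P -> (R & ~Q)) -> (Q -> P) = F -> F = T
((~P -> (R & ~Q)) -> (Q -> P)) -> R = T -> T = T
So S1 is true.

S2: In symbols: ((~R -> P) nor ~Q) -> ~R

~R = ~T = F
~R -> P = F -> F = T
~Q = ~T = F
(~R -> P) nor ~Q = T nor F = F
~R = ~T = F
((~R -> P) nor ~Q) -> ~R = F -> F = T
Thus S2 is true.

S3: In symbols: ~(((P nor Q) nor R) xor (Q <-> R))

P nor Q = F nor T = F
(P nor Q) nor R = F nor T = F
Q <-> R = T <-> T = T
((P nor Q) nor R) xor (Q <-> R) = F xor T = T
~(((P nor Q) nor R) xor (Q <-> R)) = ~T = F
Hence S3 is false.

2 of the 3 statements are true.

2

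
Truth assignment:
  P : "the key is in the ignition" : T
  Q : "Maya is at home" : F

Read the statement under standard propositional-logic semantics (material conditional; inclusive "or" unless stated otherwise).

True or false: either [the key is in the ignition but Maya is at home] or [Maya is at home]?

The statement is false.

In symbols: (P and Q) or Q

P and Q = True and False = False
(P and Q) or Q = False or False = False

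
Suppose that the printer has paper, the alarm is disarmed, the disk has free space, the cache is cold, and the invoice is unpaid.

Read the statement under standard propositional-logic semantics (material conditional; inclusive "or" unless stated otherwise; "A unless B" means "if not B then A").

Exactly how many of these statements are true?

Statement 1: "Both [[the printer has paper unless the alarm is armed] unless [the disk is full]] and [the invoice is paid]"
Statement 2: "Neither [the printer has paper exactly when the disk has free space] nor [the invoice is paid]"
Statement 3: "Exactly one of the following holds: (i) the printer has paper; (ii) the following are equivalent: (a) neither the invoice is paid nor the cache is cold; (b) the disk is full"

0

Let M = "the printer has paper" (T), V = "the alarm is armed" (F), R = "the disk is full" (F), H = "the invoice is paid" (F), N = "the cache is warm" (F).

Statement 1: This is ((M | V) | R) & H.

M | V = T | F = T
(M | V) | R = T | F = T
((M | V) | R) & H = T & F = F
Thus Statement 1 is false.

Statement 2: In symbols: (M <-> ~R) nor H

~R = ~F = T
M <-> ~R = T <-> T = T
(M <-> ~R) nor H = T nor F = F
Hence Statement 2 is false.

Statement 3: In symbols: M xor ((H nor ~N) <-> R)

~N = ~F = T
H nor ~N = F nor T = F
(H nor ~N) <-> R = F <-> F = T
M xor ((H nor ~N) <-> R) = T xor T = F
Thus Statement 3 is false.

Count: 0.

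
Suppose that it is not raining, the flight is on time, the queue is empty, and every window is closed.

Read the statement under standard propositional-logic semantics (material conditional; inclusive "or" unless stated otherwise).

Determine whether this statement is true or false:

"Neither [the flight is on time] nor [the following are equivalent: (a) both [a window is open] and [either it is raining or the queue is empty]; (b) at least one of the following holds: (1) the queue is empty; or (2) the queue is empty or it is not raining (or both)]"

Let Q = "the flight is delayed" (F), S = "a window is open" (F), P = "it is raining" (F), R = "the queue is empty" (T).
Formalization: ¬Q ↓ ((S ∧ (P ∨ R)) ↔ (R ∨ (R ∨ ¬P)))

¬Q = ¬F = T
P ∨ R = F ∨ T = T
S ∧ (P ∨ R) = F ∧ T = F
¬P = ¬F = T
R ∨ ¬P = T ∨ T = T
R ∨ (R ∨ ¬P) = T ∨ T = T
(S ∧ (P ∨ R)) ↔ (R ∨ (R ∨ ¬P)) = F ↔ T = F
¬Q ↓ ((S ∧ (P ∨ R)) ↔ (R ∨ (R ∨ ¬P))) = T ↓ F = F

False.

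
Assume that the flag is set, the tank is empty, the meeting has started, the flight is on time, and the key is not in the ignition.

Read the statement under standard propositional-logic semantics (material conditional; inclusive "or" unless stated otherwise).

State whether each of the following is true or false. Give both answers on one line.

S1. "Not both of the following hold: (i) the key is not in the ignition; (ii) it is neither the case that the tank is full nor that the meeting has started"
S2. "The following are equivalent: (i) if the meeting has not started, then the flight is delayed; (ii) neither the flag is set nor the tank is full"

S1 true; S2 false

Let U = "the key is in the ignition" (False), Q = "the tank is full" (False), R = "the meeting has started" (True), S = "the flight is delayed" (False), P = "the flag is set" (True).

S1: Parsed as not U nand (Q nor R)

not U = not False = True
Q nor R = False nor True = False
not U nand (Q nor R) = True nand False = True
Hence S1 is true.

S2: Formalization: (not R -> S) iff (P nor Q)

not R = not True = False
not R -> S = False -> False = True
P nor Q = True nor False = False
(not R -> S) iff (P nor Q) = True iff False = False
Hence S2 is false.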